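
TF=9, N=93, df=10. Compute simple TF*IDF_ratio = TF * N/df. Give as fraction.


TF * (N/df)
= 9 * (93/10)
= 9 * 93/10
= 837/10

837/10


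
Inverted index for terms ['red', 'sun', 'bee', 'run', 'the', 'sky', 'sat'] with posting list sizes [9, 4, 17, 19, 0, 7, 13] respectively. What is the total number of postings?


Summing posting list sizes:
'red': 9 postings
'sun': 4 postings
'bee': 17 postings
'run': 19 postings
'the': 0 postings
'sky': 7 postings
'sat': 13 postings
Total = 9 + 4 + 17 + 19 + 0 + 7 + 13 = 69

69


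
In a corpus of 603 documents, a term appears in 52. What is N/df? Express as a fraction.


IDF ratio = N / df
= 603 / 52
= 603/52

603/52


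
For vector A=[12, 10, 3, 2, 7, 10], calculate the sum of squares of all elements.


|A|^2 = sum of squared components
A[0]^2 = 12^2 = 144
A[1]^2 = 10^2 = 100
A[2]^2 = 3^2 = 9
A[3]^2 = 2^2 = 4
A[4]^2 = 7^2 = 49
A[5]^2 = 10^2 = 100
Sum = 144 + 100 + 9 + 4 + 49 + 100 = 406

406


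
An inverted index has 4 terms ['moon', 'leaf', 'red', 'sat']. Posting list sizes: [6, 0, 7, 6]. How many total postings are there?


Summing posting list sizes:
'moon': 6 postings
'leaf': 0 postings
'red': 7 postings
'sat': 6 postings
Total = 6 + 0 + 7 + 6 = 19

19


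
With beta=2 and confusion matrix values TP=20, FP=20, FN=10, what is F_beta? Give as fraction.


P = TP/(TP+FP) = 20/40 = 1/2
R = TP/(TP+FN) = 20/30 = 2/3
beta^2 = 2^2 = 4
(1 + beta^2) = 5
Numerator = (1+beta^2)*P*R = 5/3
Denominator = beta^2*P + R = 2 + 2/3 = 8/3
F_beta = 5/8

5/8


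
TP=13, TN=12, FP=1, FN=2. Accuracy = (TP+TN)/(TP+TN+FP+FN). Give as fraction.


Accuracy = (TP + TN) / (TP + TN + FP + FN)
TP + TN = 13 + 12 = 25
Total = 13 + 12 + 1 + 2 = 28
Accuracy = 25 / 28 = 25/28

25/28


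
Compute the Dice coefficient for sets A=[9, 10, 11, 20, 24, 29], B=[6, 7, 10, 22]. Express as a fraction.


A intersect B = [10]
|A intersect B| = 1
|A| = 6, |B| = 4
Dice = 2*1 / (6+4)
= 2 / 10 = 1/5

1/5


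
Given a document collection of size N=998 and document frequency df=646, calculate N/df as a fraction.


IDF ratio = N / df
= 998 / 646
= 499/323

499/323


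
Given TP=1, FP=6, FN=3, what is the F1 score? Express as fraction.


F1 = 2 * P * R / (P + R)
P = TP/(TP+FP) = 1/7 = 1/7
R = TP/(TP+FN) = 1/4 = 1/4
2 * P * R = 2 * 1/7 * 1/4 = 1/14
P + R = 1/7 + 1/4 = 11/28
F1 = 1/14 / 11/28 = 2/11

2/11


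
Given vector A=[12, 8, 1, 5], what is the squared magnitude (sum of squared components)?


|A|^2 = sum of squared components
A[0]^2 = 12^2 = 144
A[1]^2 = 8^2 = 64
A[2]^2 = 1^2 = 1
A[3]^2 = 5^2 = 25
Sum = 144 + 64 + 1 + 25 = 234

234


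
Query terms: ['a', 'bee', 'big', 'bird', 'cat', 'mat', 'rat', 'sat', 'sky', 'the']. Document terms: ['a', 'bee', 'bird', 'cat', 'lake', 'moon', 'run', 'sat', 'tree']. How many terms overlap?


Query terms: ['a', 'bee', 'big', 'bird', 'cat', 'mat', 'rat', 'sat', 'sky', 'the']
Document terms: ['a', 'bee', 'bird', 'cat', 'lake', 'moon', 'run', 'sat', 'tree']
Common terms: ['a', 'bee', 'bird', 'cat', 'sat']
Overlap count = 5

5


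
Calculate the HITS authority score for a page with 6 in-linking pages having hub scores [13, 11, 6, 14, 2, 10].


Authority = sum of hub scores of in-linkers
In-link 1: hub score = 13
In-link 2: hub score = 11
In-link 3: hub score = 6
In-link 4: hub score = 14
In-link 5: hub score = 2
In-link 6: hub score = 10
Authority = 13 + 11 + 6 + 14 + 2 + 10 = 56

56


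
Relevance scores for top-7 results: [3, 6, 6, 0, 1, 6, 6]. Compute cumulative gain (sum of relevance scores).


Cumulative Gain = sum of relevance scores
Position 1: rel=3, running sum=3
Position 2: rel=6, running sum=9
Position 3: rel=6, running sum=15
Position 4: rel=0, running sum=15
Position 5: rel=1, running sum=16
Position 6: rel=6, running sum=22
Position 7: rel=6, running sum=28
CG = 28

28


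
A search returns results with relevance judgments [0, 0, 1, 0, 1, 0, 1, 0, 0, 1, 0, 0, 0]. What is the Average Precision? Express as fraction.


Computing P@k for each relevant position:
Position 1: not relevant
Position 2: not relevant
Position 3: relevant, P@3 = 1/3 = 1/3
Position 4: not relevant
Position 5: relevant, P@5 = 2/5 = 2/5
Position 6: not relevant
Position 7: relevant, P@7 = 3/7 = 3/7
Position 8: not relevant
Position 9: not relevant
Position 10: relevant, P@10 = 4/10 = 2/5
Position 11: not relevant
Position 12: not relevant
Position 13: not relevant
Sum of P@k = 1/3 + 2/5 + 3/7 + 2/5 = 164/105
AP = 164/105 / 4 = 41/105

41/105


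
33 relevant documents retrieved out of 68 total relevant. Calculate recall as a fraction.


Recall = retrieved_relevant / total_relevant
= 33 / 68
= 33 / (33 + 35)
= 33/68

33/68


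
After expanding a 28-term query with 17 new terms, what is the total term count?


Original terms: 28
Expansion terms: 17
Total = 28 + 17 = 45

45


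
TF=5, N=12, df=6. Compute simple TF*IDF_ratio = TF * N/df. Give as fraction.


TF * (N/df)
= 5 * (12/6)
= 5 * 2
= 10

10


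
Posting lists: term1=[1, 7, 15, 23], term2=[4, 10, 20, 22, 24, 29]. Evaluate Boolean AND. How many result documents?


Boolean AND: find intersection of posting lists
term1 docs: [1, 7, 15, 23]
term2 docs: [4, 10, 20, 22, 24, 29]
Intersection: []
|intersection| = 0

0


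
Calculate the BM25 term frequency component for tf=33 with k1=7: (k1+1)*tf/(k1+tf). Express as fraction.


BM25 TF component = (k1+1)*tf / (k1+tf)
k1 = 7, tf = 33
Numerator = (7+1)*33 = 264
Denominator = 7 + 33 = 40
= 264/40 = 33/5

33/5


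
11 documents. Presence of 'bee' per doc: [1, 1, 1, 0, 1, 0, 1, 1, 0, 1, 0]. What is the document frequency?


Checking each document for 'bee':
Doc 1: present
Doc 2: present
Doc 3: present
Doc 4: absent
Doc 5: present
Doc 6: absent
Doc 7: present
Doc 8: present
Doc 9: absent
Doc 10: present
Doc 11: absent
df = sum of presences = 1 + 1 + 1 + 0 + 1 + 0 + 1 + 1 + 0 + 1 + 0 = 7

7


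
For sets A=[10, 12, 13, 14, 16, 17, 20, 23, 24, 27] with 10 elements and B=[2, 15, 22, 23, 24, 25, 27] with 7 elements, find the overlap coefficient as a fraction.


A intersect B = [23, 24, 27]
|A intersect B| = 3
min(|A|, |B|) = min(10, 7) = 7
Overlap = 3 / 7 = 3/7

3/7


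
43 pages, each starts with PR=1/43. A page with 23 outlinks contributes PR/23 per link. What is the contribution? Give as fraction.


Initial PR = 1/43 = 1/43
Outlinks = 23
Contribution per link = PR / outlinks
= 1/43 / 23
= 1/989

1/989


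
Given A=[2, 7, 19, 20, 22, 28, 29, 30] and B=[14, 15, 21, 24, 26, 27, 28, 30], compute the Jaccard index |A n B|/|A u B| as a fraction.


A intersect B = [28, 30]
|A intersect B| = 2
A union B = [2, 7, 14, 15, 19, 20, 21, 22, 24, 26, 27, 28, 29, 30]
|A union B| = 14
Jaccard = 2/14 = 1/7

1/7


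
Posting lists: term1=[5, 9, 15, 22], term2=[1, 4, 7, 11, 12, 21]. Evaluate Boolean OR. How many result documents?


Boolean OR: find union of posting lists
term1 docs: [5, 9, 15, 22]
term2 docs: [1, 4, 7, 11, 12, 21]
Union: [1, 4, 5, 7, 9, 11, 12, 15, 21, 22]
|union| = 10

10


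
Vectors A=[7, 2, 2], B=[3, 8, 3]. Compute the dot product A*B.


Dot product = sum of element-wise products
A[0]*B[0] = 7*3 = 21
A[1]*B[1] = 2*8 = 16
A[2]*B[2] = 2*3 = 6
Sum = 21 + 16 + 6 = 43

43


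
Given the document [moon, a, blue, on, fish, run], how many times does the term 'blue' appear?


Document has 6 words
Scanning for 'blue':
Found at positions: [2]
Count = 1

1


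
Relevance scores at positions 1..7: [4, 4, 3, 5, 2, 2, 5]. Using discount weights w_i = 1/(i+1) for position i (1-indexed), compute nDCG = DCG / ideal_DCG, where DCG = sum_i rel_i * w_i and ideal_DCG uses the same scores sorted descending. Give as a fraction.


Position discount weights w_i = 1/(i+1) for i=1..7:
Weights = [1/2, 1/3, 1/4, 1/5, 1/6, 1/7, 1/8]
Actual relevance: [4, 4, 3, 5, 2, 2, 5]
DCG = 4/2 + 4/3 + 3/4 + 5/5 + 2/6 + 2/7 + 5/8 = 1063/168
Ideal relevance (sorted desc): [5, 5, 4, 4, 3, 2, 2]
Ideal DCG = 5/2 + 5/3 + 4/4 + 4/5 + 3/6 + 2/7 + 2/8 = 2941/420
nDCG = DCG / ideal_DCG = 1063/168 / 2941/420 = 5315/5882

5315/5882


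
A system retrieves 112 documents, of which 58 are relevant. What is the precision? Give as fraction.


Precision = relevant_retrieved / total_retrieved
= 58 / 112
= 58 / (58 + 54)
= 29/56

29/56


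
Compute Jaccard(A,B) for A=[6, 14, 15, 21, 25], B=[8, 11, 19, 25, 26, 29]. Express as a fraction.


A intersect B = [25]
|A intersect B| = 1
A union B = [6, 8, 11, 14, 15, 19, 21, 25, 26, 29]
|A union B| = 10
Jaccard = 1/10 = 1/10

1/10


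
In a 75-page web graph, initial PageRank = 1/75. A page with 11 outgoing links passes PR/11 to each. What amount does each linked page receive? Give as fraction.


Initial PR = 1/75 = 1/75
Outlinks = 11
Contribution per link = PR / outlinks
= 1/75 / 11
= 1/825

1/825


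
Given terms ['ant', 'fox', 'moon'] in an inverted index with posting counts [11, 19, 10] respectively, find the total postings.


Summing posting list sizes:
'ant': 11 postings
'fox': 19 postings
'moon': 10 postings
Total = 11 + 19 + 10 = 40

40


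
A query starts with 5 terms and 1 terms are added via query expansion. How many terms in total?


Original terms: 5
Expansion terms: 1
Total = 5 + 1 = 6

6


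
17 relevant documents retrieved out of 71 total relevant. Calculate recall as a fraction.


Recall = retrieved_relevant / total_relevant
= 17 / 71
= 17 / (17 + 54)
= 17/71

17/71


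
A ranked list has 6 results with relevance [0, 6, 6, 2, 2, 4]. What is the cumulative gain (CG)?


Cumulative Gain = sum of relevance scores
Position 1: rel=0, running sum=0
Position 2: rel=6, running sum=6
Position 3: rel=6, running sum=12
Position 4: rel=2, running sum=14
Position 5: rel=2, running sum=16
Position 6: rel=4, running sum=20
CG = 20

20


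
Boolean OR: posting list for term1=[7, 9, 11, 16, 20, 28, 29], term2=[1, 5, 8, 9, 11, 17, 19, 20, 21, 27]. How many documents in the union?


Boolean OR: find union of posting lists
term1 docs: [7, 9, 11, 16, 20, 28, 29]
term2 docs: [1, 5, 8, 9, 11, 17, 19, 20, 21, 27]
Union: [1, 5, 7, 8, 9, 11, 16, 17, 19, 20, 21, 27, 28, 29]
|union| = 14

14


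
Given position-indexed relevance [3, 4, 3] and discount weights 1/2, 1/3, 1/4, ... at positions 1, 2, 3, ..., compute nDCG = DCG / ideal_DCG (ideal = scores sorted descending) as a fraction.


Position discount weights w_i = 1/(i+1) for i=1..3:
Weights = [1/2, 1/3, 1/4]
Actual relevance: [3, 4, 3]
DCG = 3/2 + 4/3 + 3/4 = 43/12
Ideal relevance (sorted desc): [4, 3, 3]
Ideal DCG = 4/2 + 3/3 + 3/4 = 15/4
nDCG = DCG / ideal_DCG = 43/12 / 15/4 = 43/45

43/45


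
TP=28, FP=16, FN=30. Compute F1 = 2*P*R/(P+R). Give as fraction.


F1 = 2 * P * R / (P + R)
P = TP/(TP+FP) = 28/44 = 7/11
R = TP/(TP+FN) = 28/58 = 14/29
2 * P * R = 2 * 7/11 * 14/29 = 196/319
P + R = 7/11 + 14/29 = 357/319
F1 = 196/319 / 357/319 = 28/51

28/51


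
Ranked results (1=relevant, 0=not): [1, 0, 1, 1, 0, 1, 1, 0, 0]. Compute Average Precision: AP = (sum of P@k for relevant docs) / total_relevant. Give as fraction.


Computing P@k for each relevant position:
Position 1: relevant, P@1 = 1/1 = 1
Position 2: not relevant
Position 3: relevant, P@3 = 2/3 = 2/3
Position 4: relevant, P@4 = 3/4 = 3/4
Position 5: not relevant
Position 6: relevant, P@6 = 4/6 = 2/3
Position 7: relevant, P@7 = 5/7 = 5/7
Position 8: not relevant
Position 9: not relevant
Sum of P@k = 1 + 2/3 + 3/4 + 2/3 + 5/7 = 319/84
AP = 319/84 / 5 = 319/420

319/420


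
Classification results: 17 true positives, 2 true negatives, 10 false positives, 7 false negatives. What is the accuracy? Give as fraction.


Accuracy = (TP + TN) / (TP + TN + FP + FN)
TP + TN = 17 + 2 = 19
Total = 17 + 2 + 10 + 7 = 36
Accuracy = 19 / 36 = 19/36

19/36


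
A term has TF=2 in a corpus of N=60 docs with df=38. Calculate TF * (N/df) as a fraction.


TF * (N/df)
= 2 * (60/38)
= 2 * 30/19
= 60/19

60/19


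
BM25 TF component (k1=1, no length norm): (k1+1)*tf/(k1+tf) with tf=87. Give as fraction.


BM25 TF component = (k1+1)*tf / (k1+tf)
k1 = 1, tf = 87
Numerator = (1+1)*87 = 174
Denominator = 1 + 87 = 88
= 174/88 = 87/44

87/44


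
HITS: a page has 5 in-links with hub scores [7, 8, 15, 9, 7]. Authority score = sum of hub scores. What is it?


Authority = sum of hub scores of in-linkers
In-link 1: hub score = 7
In-link 2: hub score = 8
In-link 3: hub score = 15
In-link 4: hub score = 9
In-link 5: hub score = 7
Authority = 7 + 8 + 15 + 9 + 7 = 46

46


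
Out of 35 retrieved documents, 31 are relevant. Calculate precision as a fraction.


Precision = relevant_retrieved / total_retrieved
= 31 / 35
= 31 / (31 + 4)
= 31/35

31/35


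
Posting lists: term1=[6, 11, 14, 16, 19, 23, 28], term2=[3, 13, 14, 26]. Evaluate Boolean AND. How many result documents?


Boolean AND: find intersection of posting lists
term1 docs: [6, 11, 14, 16, 19, 23, 28]
term2 docs: [3, 13, 14, 26]
Intersection: [14]
|intersection| = 1

1


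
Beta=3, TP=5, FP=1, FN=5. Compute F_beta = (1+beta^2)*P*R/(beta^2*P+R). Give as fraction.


P = TP/(TP+FP) = 5/6 = 5/6
R = TP/(TP+FN) = 5/10 = 1/2
beta^2 = 3^2 = 9
(1 + beta^2) = 10
Numerator = (1+beta^2)*P*R = 25/6
Denominator = beta^2*P + R = 15/2 + 1/2 = 8
F_beta = 25/48

25/48


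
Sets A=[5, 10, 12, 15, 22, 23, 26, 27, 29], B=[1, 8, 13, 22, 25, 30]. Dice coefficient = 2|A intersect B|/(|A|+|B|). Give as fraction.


A intersect B = [22]
|A intersect B| = 1
|A| = 9, |B| = 6
Dice = 2*1 / (9+6)
= 2 / 15 = 2/15

2/15


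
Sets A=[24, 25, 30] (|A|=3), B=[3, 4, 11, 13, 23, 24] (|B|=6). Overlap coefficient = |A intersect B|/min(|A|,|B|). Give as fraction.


A intersect B = [24]
|A intersect B| = 1
min(|A|, |B|) = min(3, 6) = 3
Overlap = 1 / 3 = 1/3

1/3


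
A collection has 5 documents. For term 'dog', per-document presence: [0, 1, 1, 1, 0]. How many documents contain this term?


Checking each document for 'dog':
Doc 1: absent
Doc 2: present
Doc 3: present
Doc 4: present
Doc 5: absent
df = sum of presences = 0 + 1 + 1 + 1 + 0 = 3

3


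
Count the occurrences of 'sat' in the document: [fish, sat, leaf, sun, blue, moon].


Document has 6 words
Scanning for 'sat':
Found at positions: [1]
Count = 1

1


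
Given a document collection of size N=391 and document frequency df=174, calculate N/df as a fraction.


IDF ratio = N / df
= 391 / 174
= 391/174

391/174


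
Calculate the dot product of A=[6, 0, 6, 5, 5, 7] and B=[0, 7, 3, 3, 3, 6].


Dot product = sum of element-wise products
A[0]*B[0] = 6*0 = 0
A[1]*B[1] = 0*7 = 0
A[2]*B[2] = 6*3 = 18
A[3]*B[3] = 5*3 = 15
A[4]*B[4] = 5*3 = 15
A[5]*B[5] = 7*6 = 42
Sum = 0 + 0 + 18 + 15 + 15 + 42 = 90

90


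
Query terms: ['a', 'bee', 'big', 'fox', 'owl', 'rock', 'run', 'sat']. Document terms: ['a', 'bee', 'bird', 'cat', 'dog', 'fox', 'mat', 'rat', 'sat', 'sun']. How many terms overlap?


Query terms: ['a', 'bee', 'big', 'fox', 'owl', 'rock', 'run', 'sat']
Document terms: ['a', 'bee', 'bird', 'cat', 'dog', 'fox', 'mat', 'rat', 'sat', 'sun']
Common terms: ['a', 'bee', 'fox', 'sat']
Overlap count = 4

4


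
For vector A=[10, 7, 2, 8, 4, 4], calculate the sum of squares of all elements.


|A|^2 = sum of squared components
A[0]^2 = 10^2 = 100
A[1]^2 = 7^2 = 49
A[2]^2 = 2^2 = 4
A[3]^2 = 8^2 = 64
A[4]^2 = 4^2 = 16
A[5]^2 = 4^2 = 16
Sum = 100 + 49 + 4 + 64 + 16 + 16 = 249

249


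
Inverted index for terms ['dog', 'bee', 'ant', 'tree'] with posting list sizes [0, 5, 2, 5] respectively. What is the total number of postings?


Summing posting list sizes:
'dog': 0 postings
'bee': 5 postings
'ant': 2 postings
'tree': 5 postings
Total = 0 + 5 + 2 + 5 = 12

12


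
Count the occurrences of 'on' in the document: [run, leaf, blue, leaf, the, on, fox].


Document has 7 words
Scanning for 'on':
Found at positions: [5]
Count = 1

1


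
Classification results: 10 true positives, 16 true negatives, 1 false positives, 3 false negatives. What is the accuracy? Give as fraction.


Accuracy = (TP + TN) / (TP + TN + FP + FN)
TP + TN = 10 + 16 = 26
Total = 10 + 16 + 1 + 3 = 30
Accuracy = 26 / 30 = 13/15

13/15


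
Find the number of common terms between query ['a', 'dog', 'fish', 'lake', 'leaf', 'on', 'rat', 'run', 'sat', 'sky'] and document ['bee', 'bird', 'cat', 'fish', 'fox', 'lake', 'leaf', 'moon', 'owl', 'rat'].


Query terms: ['a', 'dog', 'fish', 'lake', 'leaf', 'on', 'rat', 'run', 'sat', 'sky']
Document terms: ['bee', 'bird', 'cat', 'fish', 'fox', 'lake', 'leaf', 'moon', 'owl', 'rat']
Common terms: ['fish', 'lake', 'leaf', 'rat']
Overlap count = 4

4


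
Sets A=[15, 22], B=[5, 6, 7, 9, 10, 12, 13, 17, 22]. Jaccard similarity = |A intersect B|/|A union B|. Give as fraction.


A intersect B = [22]
|A intersect B| = 1
A union B = [5, 6, 7, 9, 10, 12, 13, 15, 17, 22]
|A union B| = 10
Jaccard = 1/10 = 1/10

1/10


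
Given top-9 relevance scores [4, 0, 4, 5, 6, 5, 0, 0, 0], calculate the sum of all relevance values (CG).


Cumulative Gain = sum of relevance scores
Position 1: rel=4, running sum=4
Position 2: rel=0, running sum=4
Position 3: rel=4, running sum=8
Position 4: rel=5, running sum=13
Position 5: rel=6, running sum=19
Position 6: rel=5, running sum=24
Position 7: rel=0, running sum=24
Position 8: rel=0, running sum=24
Position 9: rel=0, running sum=24
CG = 24

24


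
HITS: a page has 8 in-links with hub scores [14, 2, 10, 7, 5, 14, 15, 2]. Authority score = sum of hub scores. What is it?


Authority = sum of hub scores of in-linkers
In-link 1: hub score = 14
In-link 2: hub score = 2
In-link 3: hub score = 10
In-link 4: hub score = 7
In-link 5: hub score = 5
In-link 6: hub score = 14
In-link 7: hub score = 15
In-link 8: hub score = 2
Authority = 14 + 2 + 10 + 7 + 5 + 14 + 15 + 2 = 69

69


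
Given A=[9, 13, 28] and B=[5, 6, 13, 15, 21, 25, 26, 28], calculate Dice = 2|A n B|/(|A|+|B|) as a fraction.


A intersect B = [13, 28]
|A intersect B| = 2
|A| = 3, |B| = 8
Dice = 2*2 / (3+8)
= 4 / 11 = 4/11

4/11


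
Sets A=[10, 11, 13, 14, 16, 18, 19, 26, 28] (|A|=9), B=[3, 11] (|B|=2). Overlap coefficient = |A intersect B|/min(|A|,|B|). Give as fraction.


A intersect B = [11]
|A intersect B| = 1
min(|A|, |B|) = min(9, 2) = 2
Overlap = 1 / 2 = 1/2

1/2


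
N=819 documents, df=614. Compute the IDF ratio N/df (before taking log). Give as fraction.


IDF ratio = N / df
= 819 / 614
= 819/614

819/614


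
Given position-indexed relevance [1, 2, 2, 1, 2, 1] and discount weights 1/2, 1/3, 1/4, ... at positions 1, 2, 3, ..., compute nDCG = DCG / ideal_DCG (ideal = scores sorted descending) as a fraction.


Position discount weights w_i = 1/(i+1) for i=1..6:
Weights = [1/2, 1/3, 1/4, 1/5, 1/6, 1/7]
Actual relevance: [1, 2, 2, 1, 2, 1]
DCG = 1/2 + 2/3 + 2/4 + 1/5 + 2/6 + 1/7 = 82/35
Ideal relevance (sorted desc): [2, 2, 2, 1, 1, 1]
Ideal DCG = 2/2 + 2/3 + 2/4 + 1/5 + 1/6 + 1/7 = 281/105
nDCG = DCG / ideal_DCG = 82/35 / 281/105 = 246/281

246/281


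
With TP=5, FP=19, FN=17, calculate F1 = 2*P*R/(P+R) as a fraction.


F1 = 2 * P * R / (P + R)
P = TP/(TP+FP) = 5/24 = 5/24
R = TP/(TP+FN) = 5/22 = 5/22
2 * P * R = 2 * 5/24 * 5/22 = 25/264
P + R = 5/24 + 5/22 = 115/264
F1 = 25/264 / 115/264 = 5/23

5/23


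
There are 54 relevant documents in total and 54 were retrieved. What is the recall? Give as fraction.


Recall = retrieved_relevant / total_relevant
= 54 / 54
= 54 / (54 + 0)
= 1

1


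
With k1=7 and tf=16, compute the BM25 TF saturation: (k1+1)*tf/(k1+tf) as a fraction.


BM25 TF component = (k1+1)*tf / (k1+tf)
k1 = 7, tf = 16
Numerator = (7+1)*16 = 128
Denominator = 7 + 16 = 23
= 128/23 = 128/23

128/23


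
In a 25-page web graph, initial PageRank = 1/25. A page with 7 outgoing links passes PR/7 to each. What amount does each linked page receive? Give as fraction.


Initial PR = 1/25 = 1/25
Outlinks = 7
Contribution per link = PR / outlinks
= 1/25 / 7
= 1/175

1/175


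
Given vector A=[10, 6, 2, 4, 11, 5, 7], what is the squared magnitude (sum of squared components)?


|A|^2 = sum of squared components
A[0]^2 = 10^2 = 100
A[1]^2 = 6^2 = 36
A[2]^2 = 2^2 = 4
A[3]^2 = 4^2 = 16
A[4]^2 = 11^2 = 121
A[5]^2 = 5^2 = 25
A[6]^2 = 7^2 = 49
Sum = 100 + 36 + 4 + 16 + 121 + 25 + 49 = 351

351


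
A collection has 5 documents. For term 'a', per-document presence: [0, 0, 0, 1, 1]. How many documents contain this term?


Checking each document for 'a':
Doc 1: absent
Doc 2: absent
Doc 3: absent
Doc 4: present
Doc 5: present
df = sum of presences = 0 + 0 + 0 + 1 + 1 = 2

2


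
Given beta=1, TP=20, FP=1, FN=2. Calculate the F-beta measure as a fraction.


P = TP/(TP+FP) = 20/21 = 20/21
R = TP/(TP+FN) = 20/22 = 10/11
beta^2 = 1^2 = 1
(1 + beta^2) = 2
Numerator = (1+beta^2)*P*R = 400/231
Denominator = beta^2*P + R = 20/21 + 10/11 = 430/231
F_beta = 40/43

40/43


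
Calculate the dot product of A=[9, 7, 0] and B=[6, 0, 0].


Dot product = sum of element-wise products
A[0]*B[0] = 9*6 = 54
A[1]*B[1] = 7*0 = 0
A[2]*B[2] = 0*0 = 0
Sum = 54 + 0 + 0 = 54

54


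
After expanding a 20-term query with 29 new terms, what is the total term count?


Original terms: 20
Expansion terms: 29
Total = 20 + 29 = 49

49


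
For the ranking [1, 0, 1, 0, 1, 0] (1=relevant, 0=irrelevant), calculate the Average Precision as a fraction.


Computing P@k for each relevant position:
Position 1: relevant, P@1 = 1/1 = 1
Position 2: not relevant
Position 3: relevant, P@3 = 2/3 = 2/3
Position 4: not relevant
Position 5: relevant, P@5 = 3/5 = 3/5
Position 6: not relevant
Sum of P@k = 1 + 2/3 + 3/5 = 34/15
AP = 34/15 / 3 = 34/45

34/45


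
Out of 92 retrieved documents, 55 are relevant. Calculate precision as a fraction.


Precision = relevant_retrieved / total_retrieved
= 55 / 92
= 55 / (55 + 37)
= 55/92

55/92


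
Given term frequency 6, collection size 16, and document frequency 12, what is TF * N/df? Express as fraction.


TF * (N/df)
= 6 * (16/12)
= 6 * 4/3
= 8

8


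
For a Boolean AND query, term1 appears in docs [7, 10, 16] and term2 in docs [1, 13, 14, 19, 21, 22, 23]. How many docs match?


Boolean AND: find intersection of posting lists
term1 docs: [7, 10, 16]
term2 docs: [1, 13, 14, 19, 21, 22, 23]
Intersection: []
|intersection| = 0

0


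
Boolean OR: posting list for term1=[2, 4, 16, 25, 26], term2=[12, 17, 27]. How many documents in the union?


Boolean OR: find union of posting lists
term1 docs: [2, 4, 16, 25, 26]
term2 docs: [12, 17, 27]
Union: [2, 4, 12, 16, 17, 25, 26, 27]
|union| = 8

8


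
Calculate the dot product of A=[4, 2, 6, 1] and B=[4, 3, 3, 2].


Dot product = sum of element-wise products
A[0]*B[0] = 4*4 = 16
A[1]*B[1] = 2*3 = 6
A[2]*B[2] = 6*3 = 18
A[3]*B[3] = 1*2 = 2
Sum = 16 + 6 + 18 + 2 = 42

42


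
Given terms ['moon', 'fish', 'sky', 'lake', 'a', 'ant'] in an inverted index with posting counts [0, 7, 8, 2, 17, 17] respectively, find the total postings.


Summing posting list sizes:
'moon': 0 postings
'fish': 7 postings
'sky': 8 postings
'lake': 2 postings
'a': 17 postings
'ant': 17 postings
Total = 0 + 7 + 8 + 2 + 17 + 17 = 51

51


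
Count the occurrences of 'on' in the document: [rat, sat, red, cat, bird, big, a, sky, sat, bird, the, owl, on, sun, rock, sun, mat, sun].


Document has 18 words
Scanning for 'on':
Found at positions: [12]
Count = 1

1


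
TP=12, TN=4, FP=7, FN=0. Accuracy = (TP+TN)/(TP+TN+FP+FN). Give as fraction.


Accuracy = (TP + TN) / (TP + TN + FP + FN)
TP + TN = 12 + 4 = 16
Total = 12 + 4 + 7 + 0 = 23
Accuracy = 16 / 23 = 16/23

16/23


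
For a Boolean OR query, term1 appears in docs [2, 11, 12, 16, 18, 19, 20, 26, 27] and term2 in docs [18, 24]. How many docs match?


Boolean OR: find union of posting lists
term1 docs: [2, 11, 12, 16, 18, 19, 20, 26, 27]
term2 docs: [18, 24]
Union: [2, 11, 12, 16, 18, 19, 20, 24, 26, 27]
|union| = 10

10


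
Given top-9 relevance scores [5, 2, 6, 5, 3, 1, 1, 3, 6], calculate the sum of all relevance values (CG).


Cumulative Gain = sum of relevance scores
Position 1: rel=5, running sum=5
Position 2: rel=2, running sum=7
Position 3: rel=6, running sum=13
Position 4: rel=5, running sum=18
Position 5: rel=3, running sum=21
Position 6: rel=1, running sum=22
Position 7: rel=1, running sum=23
Position 8: rel=3, running sum=26
Position 9: rel=6, running sum=32
CG = 32

32


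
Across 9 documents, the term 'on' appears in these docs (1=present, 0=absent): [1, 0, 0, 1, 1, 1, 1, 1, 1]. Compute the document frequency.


Checking each document for 'on':
Doc 1: present
Doc 2: absent
Doc 3: absent
Doc 4: present
Doc 5: present
Doc 6: present
Doc 7: present
Doc 8: present
Doc 9: present
df = sum of presences = 1 + 0 + 0 + 1 + 1 + 1 + 1 + 1 + 1 = 7

7


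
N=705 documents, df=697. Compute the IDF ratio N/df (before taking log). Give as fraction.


IDF ratio = N / df
= 705 / 697
= 705/697

705/697


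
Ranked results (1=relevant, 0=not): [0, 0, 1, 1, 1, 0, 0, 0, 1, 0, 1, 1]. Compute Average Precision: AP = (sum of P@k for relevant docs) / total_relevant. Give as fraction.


Computing P@k for each relevant position:
Position 1: not relevant
Position 2: not relevant
Position 3: relevant, P@3 = 1/3 = 1/3
Position 4: relevant, P@4 = 2/4 = 1/2
Position 5: relevant, P@5 = 3/5 = 3/5
Position 6: not relevant
Position 7: not relevant
Position 8: not relevant
Position 9: relevant, P@9 = 4/9 = 4/9
Position 10: not relevant
Position 11: relevant, P@11 = 5/11 = 5/11
Position 12: relevant, P@12 = 6/12 = 1/2
Sum of P@k = 1/3 + 1/2 + 3/5 + 4/9 + 5/11 + 1/2 = 1402/495
AP = 1402/495 / 6 = 701/1485

701/1485


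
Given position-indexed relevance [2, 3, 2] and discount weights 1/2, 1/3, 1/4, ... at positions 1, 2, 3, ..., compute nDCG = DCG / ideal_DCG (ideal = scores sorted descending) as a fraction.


Position discount weights w_i = 1/(i+1) for i=1..3:
Weights = [1/2, 1/3, 1/4]
Actual relevance: [2, 3, 2]
DCG = 2/2 + 3/3 + 2/4 = 5/2
Ideal relevance (sorted desc): [3, 2, 2]
Ideal DCG = 3/2 + 2/3 + 2/4 = 8/3
nDCG = DCG / ideal_DCG = 5/2 / 8/3 = 15/16

15/16


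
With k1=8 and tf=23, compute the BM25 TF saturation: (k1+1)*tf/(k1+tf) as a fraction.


BM25 TF component = (k1+1)*tf / (k1+tf)
k1 = 8, tf = 23
Numerator = (8+1)*23 = 207
Denominator = 8 + 23 = 31
= 207/31 = 207/31

207/31


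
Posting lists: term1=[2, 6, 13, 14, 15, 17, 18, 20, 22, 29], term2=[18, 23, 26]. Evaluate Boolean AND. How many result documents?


Boolean AND: find intersection of posting lists
term1 docs: [2, 6, 13, 14, 15, 17, 18, 20, 22, 29]
term2 docs: [18, 23, 26]
Intersection: [18]
|intersection| = 1

1


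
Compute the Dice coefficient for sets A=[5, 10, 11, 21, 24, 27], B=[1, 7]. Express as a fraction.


A intersect B = []
|A intersect B| = 0
|A| = 6, |B| = 2
Dice = 2*0 / (6+2)
= 0 / 8 = 0

0


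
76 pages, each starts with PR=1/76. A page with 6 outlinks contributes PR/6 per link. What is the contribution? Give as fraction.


Initial PR = 1/76 = 1/76
Outlinks = 6
Contribution per link = PR / outlinks
= 1/76 / 6
= 1/456

1/456


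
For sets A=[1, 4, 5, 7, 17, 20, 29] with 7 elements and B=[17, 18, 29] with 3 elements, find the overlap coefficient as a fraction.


A intersect B = [17, 29]
|A intersect B| = 2
min(|A|, |B|) = min(7, 3) = 3
Overlap = 2 / 3 = 2/3

2/3


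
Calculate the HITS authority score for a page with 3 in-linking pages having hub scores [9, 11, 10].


Authority = sum of hub scores of in-linkers
In-link 1: hub score = 9
In-link 2: hub score = 11
In-link 3: hub score = 10
Authority = 9 + 11 + 10 = 30

30


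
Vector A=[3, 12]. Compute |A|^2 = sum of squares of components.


|A|^2 = sum of squared components
A[0]^2 = 3^2 = 9
A[1]^2 = 12^2 = 144
Sum = 9 + 144 = 153

153


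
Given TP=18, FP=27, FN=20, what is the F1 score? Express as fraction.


F1 = 2 * P * R / (P + R)
P = TP/(TP+FP) = 18/45 = 2/5
R = TP/(TP+FN) = 18/38 = 9/19
2 * P * R = 2 * 2/5 * 9/19 = 36/95
P + R = 2/5 + 9/19 = 83/95
F1 = 36/95 / 83/95 = 36/83

36/83


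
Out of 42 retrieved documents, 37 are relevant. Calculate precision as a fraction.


Precision = relevant_retrieved / total_retrieved
= 37 / 42
= 37 / (37 + 5)
= 37/42

37/42


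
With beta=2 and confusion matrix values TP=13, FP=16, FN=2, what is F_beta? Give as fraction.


P = TP/(TP+FP) = 13/29 = 13/29
R = TP/(TP+FN) = 13/15 = 13/15
beta^2 = 2^2 = 4
(1 + beta^2) = 5
Numerator = (1+beta^2)*P*R = 169/87
Denominator = beta^2*P + R = 52/29 + 13/15 = 1157/435
F_beta = 65/89

65/89


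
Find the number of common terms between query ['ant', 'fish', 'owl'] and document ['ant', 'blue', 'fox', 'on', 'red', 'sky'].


Query terms: ['ant', 'fish', 'owl']
Document terms: ['ant', 'blue', 'fox', 'on', 'red', 'sky']
Common terms: ['ant']
Overlap count = 1

1


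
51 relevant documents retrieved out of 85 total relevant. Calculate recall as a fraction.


Recall = retrieved_relevant / total_relevant
= 51 / 85
= 51 / (51 + 34)
= 3/5

3/5


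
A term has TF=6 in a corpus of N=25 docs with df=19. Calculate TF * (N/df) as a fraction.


TF * (N/df)
= 6 * (25/19)
= 6 * 25/19
= 150/19

150/19


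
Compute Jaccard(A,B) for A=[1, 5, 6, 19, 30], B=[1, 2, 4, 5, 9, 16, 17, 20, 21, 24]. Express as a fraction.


A intersect B = [1, 5]
|A intersect B| = 2
A union B = [1, 2, 4, 5, 6, 9, 16, 17, 19, 20, 21, 24, 30]
|A union B| = 13
Jaccard = 2/13 = 2/13

2/13


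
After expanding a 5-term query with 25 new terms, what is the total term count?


Original terms: 5
Expansion terms: 25
Total = 5 + 25 = 30

30


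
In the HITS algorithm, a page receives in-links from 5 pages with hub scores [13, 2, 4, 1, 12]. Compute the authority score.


Authority = sum of hub scores of in-linkers
In-link 1: hub score = 13
In-link 2: hub score = 2
In-link 3: hub score = 4
In-link 4: hub score = 1
In-link 5: hub score = 12
Authority = 13 + 2 + 4 + 1 + 12 = 32

32


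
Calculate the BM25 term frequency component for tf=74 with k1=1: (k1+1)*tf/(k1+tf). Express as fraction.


BM25 TF component = (k1+1)*tf / (k1+tf)
k1 = 1, tf = 74
Numerator = (1+1)*74 = 148
Denominator = 1 + 74 = 75
= 148/75 = 148/75

148/75


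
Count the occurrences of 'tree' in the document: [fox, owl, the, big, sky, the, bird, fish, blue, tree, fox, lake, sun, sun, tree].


Document has 15 words
Scanning for 'tree':
Found at positions: [9, 14]
Count = 2

2


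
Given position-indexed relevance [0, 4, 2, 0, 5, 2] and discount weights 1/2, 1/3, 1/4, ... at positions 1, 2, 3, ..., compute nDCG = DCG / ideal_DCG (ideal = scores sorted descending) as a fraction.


Position discount weights w_i = 1/(i+1) for i=1..6:
Weights = [1/2, 1/3, 1/4, 1/5, 1/6, 1/7]
Actual relevance: [0, 4, 2, 0, 5, 2]
DCG = 0/2 + 4/3 + 2/4 + 0/5 + 5/6 + 2/7 = 62/21
Ideal relevance (sorted desc): [5, 4, 2, 2, 0, 0]
Ideal DCG = 5/2 + 4/3 + 2/4 + 2/5 + 0/6 + 0/7 = 71/15
nDCG = DCG / ideal_DCG = 62/21 / 71/15 = 310/497

310/497


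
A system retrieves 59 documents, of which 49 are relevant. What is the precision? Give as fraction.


Precision = relevant_retrieved / total_retrieved
= 49 / 59
= 49 / (49 + 10)
= 49/59

49/59


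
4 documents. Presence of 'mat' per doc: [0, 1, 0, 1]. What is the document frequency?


Checking each document for 'mat':
Doc 1: absent
Doc 2: present
Doc 3: absent
Doc 4: present
df = sum of presences = 0 + 1 + 0 + 1 = 2

2


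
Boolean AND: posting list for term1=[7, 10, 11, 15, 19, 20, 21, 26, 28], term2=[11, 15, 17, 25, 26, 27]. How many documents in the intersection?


Boolean AND: find intersection of posting lists
term1 docs: [7, 10, 11, 15, 19, 20, 21, 26, 28]
term2 docs: [11, 15, 17, 25, 26, 27]
Intersection: [11, 15, 26]
|intersection| = 3

3


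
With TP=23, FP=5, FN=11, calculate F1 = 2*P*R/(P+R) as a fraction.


F1 = 2 * P * R / (P + R)
P = TP/(TP+FP) = 23/28 = 23/28
R = TP/(TP+FN) = 23/34 = 23/34
2 * P * R = 2 * 23/28 * 23/34 = 529/476
P + R = 23/28 + 23/34 = 713/476
F1 = 529/476 / 713/476 = 23/31

23/31


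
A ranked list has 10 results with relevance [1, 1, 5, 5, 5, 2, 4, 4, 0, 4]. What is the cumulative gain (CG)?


Cumulative Gain = sum of relevance scores
Position 1: rel=1, running sum=1
Position 2: rel=1, running sum=2
Position 3: rel=5, running sum=7
Position 4: rel=5, running sum=12
Position 5: rel=5, running sum=17
Position 6: rel=2, running sum=19
Position 7: rel=4, running sum=23
Position 8: rel=4, running sum=27
Position 9: rel=0, running sum=27
Position 10: rel=4, running sum=31
CG = 31

31


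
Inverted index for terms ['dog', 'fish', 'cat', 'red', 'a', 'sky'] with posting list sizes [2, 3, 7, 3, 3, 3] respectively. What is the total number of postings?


Summing posting list sizes:
'dog': 2 postings
'fish': 3 postings
'cat': 7 postings
'red': 3 postings
'a': 3 postings
'sky': 3 postings
Total = 2 + 3 + 7 + 3 + 3 + 3 = 21

21


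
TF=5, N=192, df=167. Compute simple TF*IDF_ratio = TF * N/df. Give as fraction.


TF * (N/df)
= 5 * (192/167)
= 5 * 192/167
= 960/167

960/167


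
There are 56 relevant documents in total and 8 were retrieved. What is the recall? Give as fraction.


Recall = retrieved_relevant / total_relevant
= 8 / 56
= 8 / (8 + 48)
= 1/7

1/7


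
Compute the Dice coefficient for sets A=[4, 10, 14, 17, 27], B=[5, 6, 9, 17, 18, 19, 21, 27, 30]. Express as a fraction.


A intersect B = [17, 27]
|A intersect B| = 2
|A| = 5, |B| = 9
Dice = 2*2 / (5+9)
= 4 / 14 = 2/7

2/7


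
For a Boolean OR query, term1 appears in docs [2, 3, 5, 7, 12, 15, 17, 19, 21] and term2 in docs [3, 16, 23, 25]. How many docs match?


Boolean OR: find union of posting lists
term1 docs: [2, 3, 5, 7, 12, 15, 17, 19, 21]
term2 docs: [3, 16, 23, 25]
Union: [2, 3, 5, 7, 12, 15, 16, 17, 19, 21, 23, 25]
|union| = 12

12


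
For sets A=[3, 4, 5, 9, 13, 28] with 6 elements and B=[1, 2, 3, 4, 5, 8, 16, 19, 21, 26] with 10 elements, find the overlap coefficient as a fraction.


A intersect B = [3, 4, 5]
|A intersect B| = 3
min(|A|, |B|) = min(6, 10) = 6
Overlap = 3 / 6 = 1/2

1/2


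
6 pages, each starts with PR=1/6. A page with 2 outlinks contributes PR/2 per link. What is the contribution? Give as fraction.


Initial PR = 1/6 = 1/6
Outlinks = 2
Contribution per link = PR / outlinks
= 1/6 / 2
= 1/12

1/12


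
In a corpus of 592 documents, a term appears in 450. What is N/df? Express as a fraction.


IDF ratio = N / df
= 592 / 450
= 296/225

296/225


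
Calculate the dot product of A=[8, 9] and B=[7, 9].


Dot product = sum of element-wise products
A[0]*B[0] = 8*7 = 56
A[1]*B[1] = 9*9 = 81
Sum = 56 + 81 = 137

137


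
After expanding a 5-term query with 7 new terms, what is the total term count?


Original terms: 5
Expansion terms: 7
Total = 5 + 7 = 12

12


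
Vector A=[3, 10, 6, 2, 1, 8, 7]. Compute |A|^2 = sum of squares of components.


|A|^2 = sum of squared components
A[0]^2 = 3^2 = 9
A[1]^2 = 10^2 = 100
A[2]^2 = 6^2 = 36
A[3]^2 = 2^2 = 4
A[4]^2 = 1^2 = 1
A[5]^2 = 8^2 = 64
A[6]^2 = 7^2 = 49
Sum = 9 + 100 + 36 + 4 + 1 + 64 + 49 = 263

263


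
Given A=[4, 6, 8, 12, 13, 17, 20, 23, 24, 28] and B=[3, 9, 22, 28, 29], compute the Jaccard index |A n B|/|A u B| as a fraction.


A intersect B = [28]
|A intersect B| = 1
A union B = [3, 4, 6, 8, 9, 12, 13, 17, 20, 22, 23, 24, 28, 29]
|A union B| = 14
Jaccard = 1/14 = 1/14

1/14


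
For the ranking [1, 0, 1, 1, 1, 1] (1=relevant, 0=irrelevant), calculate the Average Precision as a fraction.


Computing P@k for each relevant position:
Position 1: relevant, P@1 = 1/1 = 1
Position 2: not relevant
Position 3: relevant, P@3 = 2/3 = 2/3
Position 4: relevant, P@4 = 3/4 = 3/4
Position 5: relevant, P@5 = 4/5 = 4/5
Position 6: relevant, P@6 = 5/6 = 5/6
Sum of P@k = 1 + 2/3 + 3/4 + 4/5 + 5/6 = 81/20
AP = 81/20 / 5 = 81/100

81/100


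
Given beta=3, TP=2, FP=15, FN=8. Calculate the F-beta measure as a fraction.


P = TP/(TP+FP) = 2/17 = 2/17
R = TP/(TP+FN) = 2/10 = 1/5
beta^2 = 3^2 = 9
(1 + beta^2) = 10
Numerator = (1+beta^2)*P*R = 4/17
Denominator = beta^2*P + R = 18/17 + 1/5 = 107/85
F_beta = 20/107

20/107


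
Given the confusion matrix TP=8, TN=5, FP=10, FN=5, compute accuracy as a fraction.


Accuracy = (TP + TN) / (TP + TN + FP + FN)
TP + TN = 8 + 5 = 13
Total = 8 + 5 + 10 + 5 = 28
Accuracy = 13 / 28 = 13/28

13/28


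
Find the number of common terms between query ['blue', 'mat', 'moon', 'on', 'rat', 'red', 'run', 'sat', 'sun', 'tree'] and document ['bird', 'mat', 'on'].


Query terms: ['blue', 'mat', 'moon', 'on', 'rat', 'red', 'run', 'sat', 'sun', 'tree']
Document terms: ['bird', 'mat', 'on']
Common terms: ['mat', 'on']
Overlap count = 2

2


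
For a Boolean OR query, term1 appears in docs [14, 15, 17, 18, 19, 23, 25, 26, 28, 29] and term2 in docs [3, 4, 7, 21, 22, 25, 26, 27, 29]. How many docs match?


Boolean OR: find union of posting lists
term1 docs: [14, 15, 17, 18, 19, 23, 25, 26, 28, 29]
term2 docs: [3, 4, 7, 21, 22, 25, 26, 27, 29]
Union: [3, 4, 7, 14, 15, 17, 18, 19, 21, 22, 23, 25, 26, 27, 28, 29]
|union| = 16

16


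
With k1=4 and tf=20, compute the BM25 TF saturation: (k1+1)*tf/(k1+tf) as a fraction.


BM25 TF component = (k1+1)*tf / (k1+tf)
k1 = 4, tf = 20
Numerator = (4+1)*20 = 100
Denominator = 4 + 20 = 24
= 100/24 = 25/6

25/6


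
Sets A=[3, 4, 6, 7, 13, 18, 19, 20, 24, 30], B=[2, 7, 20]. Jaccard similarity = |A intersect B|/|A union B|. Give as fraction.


A intersect B = [7, 20]
|A intersect B| = 2
A union B = [2, 3, 4, 6, 7, 13, 18, 19, 20, 24, 30]
|A union B| = 11
Jaccard = 2/11 = 2/11

2/11


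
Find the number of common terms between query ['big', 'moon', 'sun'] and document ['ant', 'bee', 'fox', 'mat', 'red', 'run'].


Query terms: ['big', 'moon', 'sun']
Document terms: ['ant', 'bee', 'fox', 'mat', 'red', 'run']
Common terms: []
Overlap count = 0

0


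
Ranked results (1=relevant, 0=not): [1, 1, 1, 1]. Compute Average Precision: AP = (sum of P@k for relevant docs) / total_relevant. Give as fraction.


Computing P@k for each relevant position:
Position 1: relevant, P@1 = 1/1 = 1
Position 2: relevant, P@2 = 2/2 = 1
Position 3: relevant, P@3 = 3/3 = 1
Position 4: relevant, P@4 = 4/4 = 1
Sum of P@k = 1 + 1 + 1 + 1 = 4
AP = 4 / 4 = 1

1


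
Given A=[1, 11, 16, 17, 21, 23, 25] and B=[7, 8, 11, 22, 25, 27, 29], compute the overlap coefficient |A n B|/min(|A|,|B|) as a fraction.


A intersect B = [11, 25]
|A intersect B| = 2
min(|A|, |B|) = min(7, 7) = 7
Overlap = 2 / 7 = 2/7

2/7


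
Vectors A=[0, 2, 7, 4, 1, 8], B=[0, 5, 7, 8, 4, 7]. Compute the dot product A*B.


Dot product = sum of element-wise products
A[0]*B[0] = 0*0 = 0
A[1]*B[1] = 2*5 = 10
A[2]*B[2] = 7*7 = 49
A[3]*B[3] = 4*8 = 32
A[4]*B[4] = 1*4 = 4
A[5]*B[5] = 8*7 = 56
Sum = 0 + 10 + 49 + 32 + 4 + 56 = 151

151


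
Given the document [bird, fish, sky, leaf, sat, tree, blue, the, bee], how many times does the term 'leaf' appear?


Document has 9 words
Scanning for 'leaf':
Found at positions: [3]
Count = 1

1


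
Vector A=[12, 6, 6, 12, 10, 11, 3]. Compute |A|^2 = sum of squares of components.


|A|^2 = sum of squared components
A[0]^2 = 12^2 = 144
A[1]^2 = 6^2 = 36
A[2]^2 = 6^2 = 36
A[3]^2 = 12^2 = 144
A[4]^2 = 10^2 = 100
A[5]^2 = 11^2 = 121
A[6]^2 = 3^2 = 9
Sum = 144 + 36 + 36 + 144 + 100 + 121 + 9 = 590

590


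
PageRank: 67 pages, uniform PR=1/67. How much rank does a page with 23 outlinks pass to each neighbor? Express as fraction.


Initial PR = 1/67 = 1/67
Outlinks = 23
Contribution per link = PR / outlinks
= 1/67 / 23
= 1/1541

1/1541


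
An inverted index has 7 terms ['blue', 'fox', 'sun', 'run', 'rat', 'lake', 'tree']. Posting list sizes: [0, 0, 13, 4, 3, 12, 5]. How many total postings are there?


Summing posting list sizes:
'blue': 0 postings
'fox': 0 postings
'sun': 13 postings
'run': 4 postings
'rat': 3 postings
'lake': 12 postings
'tree': 5 postings
Total = 0 + 0 + 13 + 4 + 3 + 12 + 5 = 37

37


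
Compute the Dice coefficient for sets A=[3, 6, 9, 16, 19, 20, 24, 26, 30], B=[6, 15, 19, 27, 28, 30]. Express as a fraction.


A intersect B = [6, 19, 30]
|A intersect B| = 3
|A| = 9, |B| = 6
Dice = 2*3 / (9+6)
= 6 / 15 = 2/5

2/5
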